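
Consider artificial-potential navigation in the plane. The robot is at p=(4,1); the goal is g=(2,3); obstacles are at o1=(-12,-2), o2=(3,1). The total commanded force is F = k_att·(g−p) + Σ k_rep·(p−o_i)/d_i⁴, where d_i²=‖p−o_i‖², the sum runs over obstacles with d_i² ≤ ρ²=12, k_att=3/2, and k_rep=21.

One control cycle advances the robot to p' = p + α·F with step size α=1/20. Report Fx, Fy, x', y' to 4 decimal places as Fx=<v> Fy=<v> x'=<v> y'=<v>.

F_att = 3/2·(g−p) = 3/2·(-2,2) = (-3.0000,3.0000)
o1: d²=265 > ρ²=12 → inactive
o2: d²=1 ≤ ρ²=12; F_rep = 21·(1,0)/1² = (21.0000,0.0000)
F = F_att + ΣF_rep = (18.0000,3.0000)
p' = p + 1/20·F = (4.9000,1.1500)

Fx=18.0000 Fy=3.0000 x'=4.9000 y'=1.1500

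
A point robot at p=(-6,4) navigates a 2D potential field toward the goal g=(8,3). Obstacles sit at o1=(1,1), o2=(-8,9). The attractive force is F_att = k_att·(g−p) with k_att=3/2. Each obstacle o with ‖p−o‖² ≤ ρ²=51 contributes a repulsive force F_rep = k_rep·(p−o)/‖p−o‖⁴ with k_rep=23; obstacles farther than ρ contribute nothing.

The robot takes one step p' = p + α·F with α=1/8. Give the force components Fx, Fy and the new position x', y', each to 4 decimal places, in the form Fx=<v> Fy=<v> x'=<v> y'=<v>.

F_att = 3/2·(g−p) = 3/2·(14,-1) = (21.0000,-1.5000)
o1: d²=58 > ρ²=51 → inactive
o2: d²=29 ≤ ρ²=51; F_rep = 23·(2,-5)/29² = (0.0547,-0.1367)
F = F_att + ΣF_rep = (21.0547,-1.6367)
p' = p + 1/8·F = (-3.3682,3.7954)

Fx=21.0547 Fy=-1.6367 x'=-3.3682 y'=3.7954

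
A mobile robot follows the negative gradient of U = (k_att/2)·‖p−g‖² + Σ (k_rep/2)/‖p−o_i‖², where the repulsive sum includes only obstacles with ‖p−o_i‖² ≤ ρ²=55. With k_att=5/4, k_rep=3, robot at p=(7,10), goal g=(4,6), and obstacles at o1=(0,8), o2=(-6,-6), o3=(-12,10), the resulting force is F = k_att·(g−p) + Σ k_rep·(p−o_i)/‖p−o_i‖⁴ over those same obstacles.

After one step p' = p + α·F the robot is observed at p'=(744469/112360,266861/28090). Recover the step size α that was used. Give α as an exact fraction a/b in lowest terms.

α = 1/10

F_att = 5/4·(g−p) = 5/4·(-3,-4) = (-3.7500,-5.0000)
o1: d²=53 ≤ ρ²=55; F_rep = 3·(7,2)/53² = (0.0075,0.0021)
o2: d²=425 > ρ²=55 → inactive
o3: d²=361 > ρ²=55 → inactive
F = F_att + ΣF_rep = (-3.7425,-4.9979)
Δp = p'−p = (-0.3743,-0.4998); α = Δx/Fx = (-42051/112360) / (-42051/11236) = 1/10
check: Δy/Fy = (-14039/28090) / (-14039/2809) = 1/10 ✓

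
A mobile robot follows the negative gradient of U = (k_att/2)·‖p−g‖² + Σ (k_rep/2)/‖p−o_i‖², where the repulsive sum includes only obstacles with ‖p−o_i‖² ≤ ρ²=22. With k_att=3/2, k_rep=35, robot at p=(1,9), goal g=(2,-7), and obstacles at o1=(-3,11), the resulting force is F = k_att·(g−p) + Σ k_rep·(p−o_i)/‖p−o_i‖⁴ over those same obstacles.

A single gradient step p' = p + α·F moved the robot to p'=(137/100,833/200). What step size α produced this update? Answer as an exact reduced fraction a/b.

α = 1/5

F_att = 3/2·(g−p) = 3/2·(1,-16) = (1.5000,-24.0000)
o1: d²=20 ≤ ρ²=22; F_rep = 35·(4,-2)/20² = (0.3500,-0.1750)
F = F_att + ΣF_rep = (1.8500,-24.1750)
Δp = p'−p = (0.3700,-4.8350); α = Δx/Fx = (37/100) / (37/20) = 1/5
check: Δy/Fy = (-967/200) / (-967/40) = 1/5 ✓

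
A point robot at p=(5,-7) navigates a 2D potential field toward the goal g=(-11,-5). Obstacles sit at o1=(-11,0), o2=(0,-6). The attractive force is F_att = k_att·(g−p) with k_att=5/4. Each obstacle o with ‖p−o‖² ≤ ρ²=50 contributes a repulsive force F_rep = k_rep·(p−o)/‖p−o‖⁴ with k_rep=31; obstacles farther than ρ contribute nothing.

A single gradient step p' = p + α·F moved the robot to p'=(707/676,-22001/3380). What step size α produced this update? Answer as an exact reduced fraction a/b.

F_att = 5/4·(g−p) = 5/4·(-16,2) = (-20.0000,2.5000)
o1: d²=305 > ρ²=50 → inactive
o2: d²=26 ≤ ρ²=50; F_rep = 31·(5,-1)/26² = (0.2293,-0.0459)
F = F_att + ΣF_rep = (-19.7707,2.4541)
Δp = p'−p = (-3.9541,0.4908); α = Δx/Fx = (-2673/676) / (-13365/676) = 1/5
check: Δy/Fy = (1659/3380) / (1659/676) = 1/5 ✓

α = 1/5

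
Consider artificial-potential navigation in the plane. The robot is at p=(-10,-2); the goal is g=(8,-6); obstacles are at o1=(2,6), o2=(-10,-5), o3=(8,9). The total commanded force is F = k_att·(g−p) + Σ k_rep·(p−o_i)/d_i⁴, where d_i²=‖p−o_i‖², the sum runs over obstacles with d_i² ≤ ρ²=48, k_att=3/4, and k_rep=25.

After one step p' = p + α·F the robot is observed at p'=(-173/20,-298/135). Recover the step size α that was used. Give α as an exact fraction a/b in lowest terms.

F_att = 3/4·(g−p) = 3/4·(18,-4) = (13.5000,-3.0000)
o1: d²=208 > ρ²=48 → inactive
o2: d²=9 ≤ ρ²=48; F_rep = 25·(0,3)/9² = (0.0000,0.9259)
o3: d²=445 > ρ²=48 → inactive
F = F_att + ΣF_rep = (13.5000,-2.0741)
Δp = p'−p = (1.3500,-0.2074); α = Δx/Fx = (27/20) / (27/2) = 1/10
check: Δy/Fy = (-28/135) / (-56/27) = 1/10 ✓

α = 1/10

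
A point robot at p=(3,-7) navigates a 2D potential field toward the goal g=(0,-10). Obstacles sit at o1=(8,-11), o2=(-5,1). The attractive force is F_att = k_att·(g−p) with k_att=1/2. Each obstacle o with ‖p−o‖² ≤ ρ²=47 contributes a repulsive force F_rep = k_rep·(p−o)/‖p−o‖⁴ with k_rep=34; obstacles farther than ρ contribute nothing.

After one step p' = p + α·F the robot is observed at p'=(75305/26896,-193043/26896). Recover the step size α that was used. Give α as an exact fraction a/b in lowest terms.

F_att = 1/2·(g−p) = 1/2·(-3,-3) = (-1.5000,-1.5000)
o1: d²=41 ≤ ρ²=47; F_rep = 34·(-5,4)/41² = (-0.1011,0.0809)
o2: d²=128 > ρ²=47 → inactive
F = F_att + ΣF_rep = (-1.6011,-1.4191)
Δp = p'−p = (-0.2001,-0.1774); α = Δx/Fx = (-5383/26896) / (-5383/3362) = 1/8
check: Δy/Fy = (-4771/26896) / (-4771/3362) = 1/8 ✓

α = 1/8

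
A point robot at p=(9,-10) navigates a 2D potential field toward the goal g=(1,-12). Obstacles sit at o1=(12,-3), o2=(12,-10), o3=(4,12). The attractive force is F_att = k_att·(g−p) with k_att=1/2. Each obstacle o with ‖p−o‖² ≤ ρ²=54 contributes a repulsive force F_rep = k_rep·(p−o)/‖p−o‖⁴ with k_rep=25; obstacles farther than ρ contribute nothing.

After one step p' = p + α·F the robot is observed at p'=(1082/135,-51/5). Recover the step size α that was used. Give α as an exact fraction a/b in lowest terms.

α = 1/5

F_att = 1/2·(g−p) = 1/2·(-8,-2) = (-4.0000,-1.0000)
o1: d²=58 > ρ²=54 → inactive
o2: d²=9 ≤ ρ²=54; F_rep = 25·(-3,0)/9² = (-0.9259,0.0000)
o3: d²=509 > ρ²=54 → inactive
F = F_att + ΣF_rep = (-4.9259,-1.0000)
Δp = p'−p = (-0.9852,-0.2000); α = Δx/Fx = (-133/135) / (-133/27) = 1/5
check: Δy/Fy = (-1/5) / (-1) = 1/5 ✓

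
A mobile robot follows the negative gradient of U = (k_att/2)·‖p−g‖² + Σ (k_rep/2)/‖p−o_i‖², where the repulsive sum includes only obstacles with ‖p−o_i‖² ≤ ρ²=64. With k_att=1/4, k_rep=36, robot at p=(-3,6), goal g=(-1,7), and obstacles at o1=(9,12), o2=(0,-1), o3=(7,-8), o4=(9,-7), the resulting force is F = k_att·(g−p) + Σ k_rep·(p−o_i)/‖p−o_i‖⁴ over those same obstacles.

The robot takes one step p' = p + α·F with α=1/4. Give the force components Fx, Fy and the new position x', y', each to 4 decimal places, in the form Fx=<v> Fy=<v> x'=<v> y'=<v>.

Fx=0.4679 Fy=0.3249 x'=-2.8830 y'=6.0812

F_att = 1/4·(g−p) = 1/4·(2,1) = (0.5000,0.2500)
o1: d²=180 > ρ²=64 → inactive
o2: d²=58 ≤ ρ²=64; F_rep = 36·(-3,7)/58² = (-0.0321,0.0749)
o3: d²=296 > ρ²=64 → inactive
o4: d²=313 > ρ²=64 → inactive
F = F_att + ΣF_rep = (0.4679,0.3249)
p' = p + 1/4·F = (-2.8830,6.0812)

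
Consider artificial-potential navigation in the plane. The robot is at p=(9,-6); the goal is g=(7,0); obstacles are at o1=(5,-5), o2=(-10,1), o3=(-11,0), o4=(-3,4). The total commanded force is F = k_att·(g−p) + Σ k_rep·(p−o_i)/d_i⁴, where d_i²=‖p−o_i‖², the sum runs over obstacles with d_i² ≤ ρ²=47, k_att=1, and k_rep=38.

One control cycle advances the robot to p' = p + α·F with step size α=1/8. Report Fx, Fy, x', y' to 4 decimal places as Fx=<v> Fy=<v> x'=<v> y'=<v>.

F_att = 1·(g−p) = 1·(-2,6) = (-2.0000,6.0000)
o1: d²=17 ≤ ρ²=47; F_rep = 38·(4,-1)/17² = (0.5260,-0.1315)
o2: d²=410 > ρ²=47 → inactive
o3: d²=436 > ρ²=47 → inactive
o4: d²=244 > ρ²=47 → inactive
F = F_att + ΣF_rep = (-1.4740,5.8685)
p' = p + 1/8·F = (8.8157,-5.2664)

Fx=-1.4740 Fy=5.8685 x'=8.8157 y'=-5.2664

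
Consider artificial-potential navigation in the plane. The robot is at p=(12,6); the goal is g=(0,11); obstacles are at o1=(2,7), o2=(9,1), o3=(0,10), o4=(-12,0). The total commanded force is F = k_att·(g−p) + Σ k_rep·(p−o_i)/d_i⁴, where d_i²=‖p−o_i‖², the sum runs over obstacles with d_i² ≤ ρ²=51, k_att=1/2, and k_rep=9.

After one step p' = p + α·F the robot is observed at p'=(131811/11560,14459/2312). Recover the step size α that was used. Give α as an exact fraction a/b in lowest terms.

α = 1/10

F_att = 1/2·(g−p) = 1/2·(-12,5) = (-6.0000,2.5000)
o1: d²=101 > ρ²=51 → inactive
o2: d²=34 ≤ ρ²=51; F_rep = 9·(3,5)/34² = (0.0234,0.0389)
o3: d²=160 > ρ²=51 → inactive
o4: d²=612 > ρ²=51 → inactive
F = F_att + ΣF_rep = (-5.9766,2.5389)
Δp = p'−p = (-0.5977,0.2539); α = Δx/Fx = (-6909/11560) / (-6909/1156) = 1/10
check: Δy/Fy = (587/2312) / (2935/1156) = 1/10 ✓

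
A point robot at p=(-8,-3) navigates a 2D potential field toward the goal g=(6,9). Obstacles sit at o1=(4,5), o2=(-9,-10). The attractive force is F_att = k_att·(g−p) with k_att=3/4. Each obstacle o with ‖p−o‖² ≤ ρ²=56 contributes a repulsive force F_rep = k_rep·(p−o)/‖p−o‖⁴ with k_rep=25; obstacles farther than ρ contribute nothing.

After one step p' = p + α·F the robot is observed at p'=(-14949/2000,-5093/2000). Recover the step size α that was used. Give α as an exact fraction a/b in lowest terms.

α = 1/20

F_att = 3/4·(g−p) = 3/4·(14,12) = (10.5000,9.0000)
o1: d²=208 > ρ²=56 → inactive
o2: d²=50 ≤ ρ²=56; F_rep = 25·(1,7)/50² = (0.0100,0.0700)
F = F_att + ΣF_rep = (10.5100,9.0700)
Δp = p'−p = (0.5255,0.4535); α = Δx/Fx = (1051/2000) / (1051/100) = 1/20
check: Δy/Fy = (907/2000) / (907/100) = 1/20 ✓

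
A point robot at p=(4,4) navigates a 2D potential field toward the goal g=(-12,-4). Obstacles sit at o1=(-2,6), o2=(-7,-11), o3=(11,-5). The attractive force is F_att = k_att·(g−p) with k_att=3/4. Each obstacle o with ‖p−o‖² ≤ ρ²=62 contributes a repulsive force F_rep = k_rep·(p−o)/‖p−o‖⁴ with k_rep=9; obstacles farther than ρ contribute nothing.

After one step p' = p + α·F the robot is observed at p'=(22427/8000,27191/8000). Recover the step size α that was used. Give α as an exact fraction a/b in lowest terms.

F_att = 3/4·(g−p) = 3/4·(-16,-8) = (-12.0000,-6.0000)
o1: d²=40 ≤ ρ²=62; F_rep = 9·(6,-2)/40² = (0.0338,-0.0112)
o2: d²=346 > ρ²=62 → inactive
o3: d²=130 > ρ²=62 → inactive
F = F_att + ΣF_rep = (-11.9663,-6.0113)
Δp = p'−p = (-1.1966,-0.6011); α = Δx/Fx = (-9573/8000) / (-9573/800) = 1/10
check: Δy/Fy = (-4809/8000) / (-4809/800) = 1/10 ✓

α = 1/10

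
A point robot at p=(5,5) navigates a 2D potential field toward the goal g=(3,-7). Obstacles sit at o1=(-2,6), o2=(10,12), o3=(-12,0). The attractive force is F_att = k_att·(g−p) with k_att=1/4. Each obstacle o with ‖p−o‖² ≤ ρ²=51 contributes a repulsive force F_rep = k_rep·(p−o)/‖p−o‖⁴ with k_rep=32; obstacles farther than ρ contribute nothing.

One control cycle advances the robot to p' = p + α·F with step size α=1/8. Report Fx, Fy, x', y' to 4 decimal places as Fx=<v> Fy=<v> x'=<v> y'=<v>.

F_att = 1/4·(g−p) = 1/4·(-2,-12) = (-0.5000,-3.0000)
o1: d²=50 ≤ ρ²=51; F_rep = 32·(7,-1)/50² = (0.0896,-0.0128)
o2: d²=74 > ρ²=51 → inactive
o3: d²=314 > ρ²=51 → inactive
F = F_att + ΣF_rep = (-0.4104,-3.0128)
p' = p + 1/8·F = (4.9487,4.6234)

Fx=-0.4104 Fy=-3.0128 x'=4.9487 y'=4.6234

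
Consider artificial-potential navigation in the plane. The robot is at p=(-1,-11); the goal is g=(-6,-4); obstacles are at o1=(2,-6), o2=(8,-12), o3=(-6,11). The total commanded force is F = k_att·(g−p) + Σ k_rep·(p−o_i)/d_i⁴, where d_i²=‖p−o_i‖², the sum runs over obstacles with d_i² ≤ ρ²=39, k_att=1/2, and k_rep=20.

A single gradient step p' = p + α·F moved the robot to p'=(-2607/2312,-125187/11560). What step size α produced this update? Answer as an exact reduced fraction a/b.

F_att = 1/2·(g−p) = 1/2·(-5,7) = (-2.5000,3.5000)
o1: d²=34 ≤ ρ²=39; F_rep = 20·(-3,-5)/34² = (-0.0519,-0.0865)
o2: d²=82 > ρ²=39 → inactive
o3: d²=509 > ρ²=39 → inactive
F = F_att + ΣF_rep = (-2.5519,3.4135)
Δp = p'−p = (-0.1276,0.1707); α = Δx/Fx = (-295/2312) / (-1475/578) = 1/20
check: Δy/Fy = (1973/11560) / (1973/578) = 1/20 ✓

α = 1/20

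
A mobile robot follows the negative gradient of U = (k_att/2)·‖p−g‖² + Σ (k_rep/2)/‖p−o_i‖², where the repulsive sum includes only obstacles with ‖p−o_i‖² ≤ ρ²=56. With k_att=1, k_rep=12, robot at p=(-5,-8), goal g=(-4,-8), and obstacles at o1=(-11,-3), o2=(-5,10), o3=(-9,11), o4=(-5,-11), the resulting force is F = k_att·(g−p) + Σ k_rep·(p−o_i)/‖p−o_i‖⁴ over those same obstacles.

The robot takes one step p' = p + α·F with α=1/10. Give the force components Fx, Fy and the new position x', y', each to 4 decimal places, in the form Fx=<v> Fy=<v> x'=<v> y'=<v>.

F_att = 1·(g−p) = 1·(1,0) = (1.0000,0.0000)
o1: d²=61 > ρ²=56 → inactive
o2: d²=324 > ρ²=56 → inactive
o3: d²=377 > ρ²=56 → inactive
o4: d²=9 ≤ ρ²=56; F_rep = 12·(0,3)/9² = (0.0000,0.4444)
F = F_att + ΣF_rep = (1.0000,0.4444)
p' = p + 1/10·F = (-4.9000,-7.9556)

Fx=1.0000 Fy=0.4444 x'=-4.9000 y'=-7.9556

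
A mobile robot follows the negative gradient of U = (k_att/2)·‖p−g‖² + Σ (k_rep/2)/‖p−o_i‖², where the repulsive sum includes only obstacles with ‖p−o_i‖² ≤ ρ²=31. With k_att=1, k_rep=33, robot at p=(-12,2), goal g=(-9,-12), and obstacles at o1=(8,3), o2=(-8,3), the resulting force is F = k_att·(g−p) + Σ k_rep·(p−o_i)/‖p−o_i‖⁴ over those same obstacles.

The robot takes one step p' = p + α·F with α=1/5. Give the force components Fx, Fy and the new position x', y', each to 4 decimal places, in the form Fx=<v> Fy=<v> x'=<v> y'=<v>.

Fx=2.5433 Fy=-14.1142 x'=-11.4913 y'=-0.8228

F_att = 1·(g−p) = 1·(3,-14) = (3.0000,-14.0000)
o1: d²=401 > ρ²=31 → inactive
o2: d²=17 ≤ ρ²=31; F_rep = 33·(-4,-1)/17² = (-0.4567,-0.1142)
F = F_att + ΣF_rep = (2.5433,-14.1142)
p' = p + 1/5·F = (-11.4913,-0.8228)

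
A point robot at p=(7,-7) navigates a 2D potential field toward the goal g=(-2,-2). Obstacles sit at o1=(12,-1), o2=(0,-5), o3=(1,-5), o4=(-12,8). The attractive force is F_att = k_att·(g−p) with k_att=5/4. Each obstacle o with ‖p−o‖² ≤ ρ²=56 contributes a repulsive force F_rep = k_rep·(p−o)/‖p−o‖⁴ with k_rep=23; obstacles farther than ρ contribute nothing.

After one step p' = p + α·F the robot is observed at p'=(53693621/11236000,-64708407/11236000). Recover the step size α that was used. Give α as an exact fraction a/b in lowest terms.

α = 1/5

F_att = 5/4·(g−p) = 5/4·(-9,5) = (-11.2500,6.2500)
o1: d²=61 > ρ²=56 → inactive
o2: d²=53 ≤ ρ²=56; F_rep = 23·(7,-2)/53² = (0.0573,-0.0164)
o3: d²=40 ≤ ρ²=56; F_rep = 23·(6,-2)/40² = (0.0862,-0.0288)
o4: d²=586 > ρ²=56 → inactive
F = F_att + ΣF_rep = (-11.1064,6.2049)
Δp = p'−p = (-2.2213,1.2410); α = Δx/Fx = (-24958379/11236000) / (-24958379/2247200) = 1/5
check: Δy/Fy = (13943593/11236000) / (13943593/2247200) = 1/5 ✓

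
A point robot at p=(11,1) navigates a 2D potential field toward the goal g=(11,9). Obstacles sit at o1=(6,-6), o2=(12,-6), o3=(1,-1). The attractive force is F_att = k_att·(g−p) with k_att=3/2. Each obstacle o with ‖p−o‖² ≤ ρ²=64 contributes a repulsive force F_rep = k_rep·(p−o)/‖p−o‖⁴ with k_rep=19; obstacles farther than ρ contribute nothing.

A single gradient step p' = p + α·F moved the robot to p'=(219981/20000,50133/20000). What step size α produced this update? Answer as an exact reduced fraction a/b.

F_att = 3/2·(g−p) = 3/2·(0,8) = (0.0000,12.0000)
o1: d²=74 > ρ²=64 → inactive
o2: d²=50 ≤ ρ²=64; F_rep = 19·(-1,7)/50² = (-0.0076,0.0532)
o3: d²=104 > ρ²=64 → inactive
F = F_att + ΣF_rep = (-0.0076,12.0532)
Δp = p'−p = (-0.0009,1.5067); α = Δx/Fx = (-19/20000) / (-19/2500) = 1/8
check: Δy/Fy = (30133/20000) / (30133/2500) = 1/8 ✓

α = 1/8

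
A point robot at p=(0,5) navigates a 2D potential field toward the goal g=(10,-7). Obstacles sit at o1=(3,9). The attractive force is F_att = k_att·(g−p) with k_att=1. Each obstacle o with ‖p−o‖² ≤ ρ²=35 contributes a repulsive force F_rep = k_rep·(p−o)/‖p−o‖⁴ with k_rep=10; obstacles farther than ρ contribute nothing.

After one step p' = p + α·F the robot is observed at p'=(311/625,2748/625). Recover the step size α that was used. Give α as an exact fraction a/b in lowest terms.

α = 1/20

F_att = 1·(g−p) = 1·(10,-12) = (10.0000,-12.0000)
o1: d²=25 ≤ ρ²=35; F_rep = 10·(-3,-4)/25² = (-0.0480,-0.0640)
F = F_att + ΣF_rep = (9.9520,-12.0640)
Δp = p'−p = (0.4976,-0.6032); α = Δx/Fx = (311/625) / (1244/125) = 1/20
check: Δy/Fy = (-377/625) / (-1508/125) = 1/20 ✓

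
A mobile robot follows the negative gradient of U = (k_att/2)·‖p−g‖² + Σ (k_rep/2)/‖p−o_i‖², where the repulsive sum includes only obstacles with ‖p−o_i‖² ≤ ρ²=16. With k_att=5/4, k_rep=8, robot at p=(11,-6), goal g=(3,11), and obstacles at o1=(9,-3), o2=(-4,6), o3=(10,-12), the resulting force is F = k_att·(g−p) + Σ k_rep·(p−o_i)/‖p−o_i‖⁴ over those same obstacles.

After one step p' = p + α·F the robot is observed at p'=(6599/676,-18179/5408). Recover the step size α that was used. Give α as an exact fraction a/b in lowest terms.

F_att = 5/4·(g−p) = 5/4·(-8,17) = (-10.0000,21.2500)
o1: d²=13 ≤ ρ²=16; F_rep = 8·(2,-3)/13² = (0.0947,-0.1420)
o2: d²=369 > ρ²=16 → inactive
o3: d²=37 > ρ²=16 → inactive
F = F_att + ΣF_rep = (-9.9053,21.1080)
Δp = p'−p = (-1.2382,2.6385); α = Δx/Fx = (-837/676) / (-1674/169) = 1/8
check: Δy/Fy = (14269/5408) / (14269/676) = 1/8 ✓

α = 1/8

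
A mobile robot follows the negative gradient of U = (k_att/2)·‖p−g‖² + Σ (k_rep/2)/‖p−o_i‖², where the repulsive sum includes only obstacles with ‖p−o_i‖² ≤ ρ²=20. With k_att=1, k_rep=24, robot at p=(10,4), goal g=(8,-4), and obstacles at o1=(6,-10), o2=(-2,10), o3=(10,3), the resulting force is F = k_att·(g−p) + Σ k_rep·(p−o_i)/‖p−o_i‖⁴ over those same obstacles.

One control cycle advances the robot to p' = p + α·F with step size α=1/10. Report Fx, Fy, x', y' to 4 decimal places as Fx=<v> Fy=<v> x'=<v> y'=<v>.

F_att = 1·(g−p) = 1·(-2,-8) = (-2.0000,-8.0000)
o1: d²=212 > ρ²=20 → inactive
o2: d²=180 > ρ²=20 → inactive
o3: d²=1 ≤ ρ²=20; F_rep = 24·(0,1)/1² = (0.0000,24.0000)
F = F_att + ΣF_rep = (-2.0000,16.0000)
p' = p + 1/10·F = (9.8000,5.6000)

Fx=-2.0000 Fy=16.0000 x'=9.8000 y'=5.6000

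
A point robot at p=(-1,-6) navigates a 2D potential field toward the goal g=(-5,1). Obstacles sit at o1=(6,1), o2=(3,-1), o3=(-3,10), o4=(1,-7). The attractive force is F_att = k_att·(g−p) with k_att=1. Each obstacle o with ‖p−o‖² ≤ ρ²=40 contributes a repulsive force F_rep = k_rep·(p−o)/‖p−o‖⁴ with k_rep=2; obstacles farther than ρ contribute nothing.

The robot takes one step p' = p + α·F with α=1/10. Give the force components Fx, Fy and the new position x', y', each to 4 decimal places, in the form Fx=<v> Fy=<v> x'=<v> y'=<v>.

Fx=-4.1600 Fy=7.0800 x'=-1.4160 y'=-5.2920

F_att = 1·(g−p) = 1·(-4,7) = (-4.0000,7.0000)
o1: d²=98 > ρ²=40 → inactive
o2: d²=41 > ρ²=40 → inactive
o3: d²=260 > ρ²=40 → inactive
o4: d²=5 ≤ ρ²=40; F_rep = 2·(-2,1)/5² = (-0.1600,0.0800)
F = F_att + ΣF_rep = (-4.1600,7.0800)
p' = p + 1/10·F = (-1.4160,-5.2920)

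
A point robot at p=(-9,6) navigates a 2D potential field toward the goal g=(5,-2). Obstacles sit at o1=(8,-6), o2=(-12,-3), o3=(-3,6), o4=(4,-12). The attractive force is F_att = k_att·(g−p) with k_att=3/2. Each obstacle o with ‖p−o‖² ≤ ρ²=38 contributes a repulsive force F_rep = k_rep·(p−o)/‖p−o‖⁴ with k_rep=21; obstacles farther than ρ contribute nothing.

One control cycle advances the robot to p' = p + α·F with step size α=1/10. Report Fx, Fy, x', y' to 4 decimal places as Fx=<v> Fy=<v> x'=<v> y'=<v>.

F_att = 3/2·(g−p) = 3/2·(14,-8) = (21.0000,-12.0000)
o1: d²=433 > ρ²=38 → inactive
o2: d²=90 > ρ²=38 → inactive
o3: d²=36 ≤ ρ²=38; F_rep = 21·(-6,0)/36² = (-0.0972,0.0000)
o4: d²=493 > ρ²=38 → inactive
F = F_att + ΣF_rep = (20.9028,-12.0000)
p' = p + 1/10·F = (-6.9097,4.8000)

Fx=20.9028 Fy=-12.0000 x'=-6.9097 y'=4.8000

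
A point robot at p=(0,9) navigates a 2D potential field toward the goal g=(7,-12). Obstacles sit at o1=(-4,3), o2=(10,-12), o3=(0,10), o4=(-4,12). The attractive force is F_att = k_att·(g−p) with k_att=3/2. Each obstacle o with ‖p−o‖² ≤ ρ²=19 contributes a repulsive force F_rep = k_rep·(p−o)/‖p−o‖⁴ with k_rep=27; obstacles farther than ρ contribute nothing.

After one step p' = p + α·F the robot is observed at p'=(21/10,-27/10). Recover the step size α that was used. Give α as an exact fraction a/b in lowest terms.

α = 1/5

F_att = 3/2·(g−p) = 3/2·(7,-21) = (10.5000,-31.5000)
o1: d²=52 > ρ²=19 → inactive
o2: d²=541 > ρ²=19 → inactive
o3: d²=1 ≤ ρ²=19; F_rep = 27·(0,-1)/1² = (0.0000,-27.0000)
o4: d²=25 > ρ²=19 → inactive
F = F_att + ΣF_rep = (10.5000,-58.5000)
Δp = p'−p = (2.1000,-11.7000); α = Δx/Fx = (21/10) / (21/2) = 1/5
check: Δy/Fy = (-117/10) / (-117/2) = 1/5 ✓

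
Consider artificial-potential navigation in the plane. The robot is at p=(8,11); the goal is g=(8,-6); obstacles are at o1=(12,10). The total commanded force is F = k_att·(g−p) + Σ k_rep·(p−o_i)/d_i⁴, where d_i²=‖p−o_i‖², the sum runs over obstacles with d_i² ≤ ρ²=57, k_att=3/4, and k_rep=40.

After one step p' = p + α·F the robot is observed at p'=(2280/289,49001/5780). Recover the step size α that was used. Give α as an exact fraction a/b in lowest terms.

α = 1/5

F_att = 3/4·(g−p) = 3/4·(0,-17) = (0.0000,-12.7500)
o1: d²=17 ≤ ρ²=57; F_rep = 40·(-4,1)/17² = (-0.5536,0.1384)
F = F_att + ΣF_rep = (-0.5536,-12.6116)
Δp = p'−p = (-0.1107,-2.5223); α = Δx/Fx = (-32/289) / (-160/289) = 1/5
check: Δy/Fy = (-14579/5780) / (-14579/1156) = 1/5 ✓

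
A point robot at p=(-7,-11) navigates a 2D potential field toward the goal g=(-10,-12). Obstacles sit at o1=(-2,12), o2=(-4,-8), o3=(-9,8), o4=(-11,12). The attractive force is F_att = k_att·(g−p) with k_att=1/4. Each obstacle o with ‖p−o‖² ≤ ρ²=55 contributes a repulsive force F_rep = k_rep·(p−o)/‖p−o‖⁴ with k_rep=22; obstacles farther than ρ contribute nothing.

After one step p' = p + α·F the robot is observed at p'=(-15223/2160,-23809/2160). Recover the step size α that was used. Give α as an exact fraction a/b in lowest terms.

α = 1/20

F_att = 1/4·(g−p) = 1/4·(-3,-1) = (-0.7500,-0.2500)
o1: d²=554 > ρ²=55 → inactive
o2: d²=18 ≤ ρ²=55; F_rep = 22·(-3,-3)/18² = (-0.2037,-0.2037)
o3: d²=365 > ρ²=55 → inactive
o4: d²=545 > ρ²=55 → inactive
F = F_att + ΣF_rep = (-0.9537,-0.4537)
Δp = p'−p = (-0.0477,-0.0227); α = Δx/Fx = (-103/2160) / (-103/108) = 1/20
check: Δy/Fy = (-49/2160) / (-49/108) = 1/20 ✓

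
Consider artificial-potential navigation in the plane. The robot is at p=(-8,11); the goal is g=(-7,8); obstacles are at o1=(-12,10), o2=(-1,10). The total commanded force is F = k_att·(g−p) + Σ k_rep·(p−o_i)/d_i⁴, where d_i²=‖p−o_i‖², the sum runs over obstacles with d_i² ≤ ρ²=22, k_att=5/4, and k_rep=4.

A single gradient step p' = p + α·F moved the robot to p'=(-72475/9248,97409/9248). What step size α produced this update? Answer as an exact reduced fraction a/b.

F_att = 5/4·(g−p) = 5/4·(1,-3) = (1.2500,-3.7500)
o1: d²=17 ≤ ρ²=22; F_rep = 4·(4,1)/17² = (0.0554,0.0138)
o2: d²=50 > ρ²=22 → inactive
F = F_att + ΣF_rep = (1.3054,-3.7362)
Δp = p'−p = (0.1632,-0.4670); α = Δx/Fx = (1509/9248) / (1509/1156) = 1/8
check: Δy/Fy = (-4319/9248) / (-4319/1156) = 1/8 ✓

α = 1/8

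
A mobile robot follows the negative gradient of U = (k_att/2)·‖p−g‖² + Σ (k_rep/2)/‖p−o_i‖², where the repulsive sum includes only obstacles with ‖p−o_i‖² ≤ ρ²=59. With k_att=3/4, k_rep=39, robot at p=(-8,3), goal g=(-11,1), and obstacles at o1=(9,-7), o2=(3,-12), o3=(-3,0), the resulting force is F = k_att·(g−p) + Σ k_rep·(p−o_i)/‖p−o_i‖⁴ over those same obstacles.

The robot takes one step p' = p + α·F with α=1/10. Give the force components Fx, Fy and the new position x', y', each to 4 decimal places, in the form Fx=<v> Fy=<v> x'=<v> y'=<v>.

F_att = 3/4·(g−p) = 3/4·(-3,-2) = (-2.2500,-1.5000)
o1: d²=389 > ρ²=59 → inactive
o2: d²=346 > ρ²=59 → inactive
o3: d²=34 ≤ ρ²=59; F_rep = 39·(-5,3)/34² = (-0.1687,0.1012)
F = F_att + ΣF_rep = (-2.4187,-1.3988)
p' = p + 1/10·F = (-8.2419,2.8601)

Fx=-2.4187 Fy=-1.3988 x'=-8.2419 y'=2.8601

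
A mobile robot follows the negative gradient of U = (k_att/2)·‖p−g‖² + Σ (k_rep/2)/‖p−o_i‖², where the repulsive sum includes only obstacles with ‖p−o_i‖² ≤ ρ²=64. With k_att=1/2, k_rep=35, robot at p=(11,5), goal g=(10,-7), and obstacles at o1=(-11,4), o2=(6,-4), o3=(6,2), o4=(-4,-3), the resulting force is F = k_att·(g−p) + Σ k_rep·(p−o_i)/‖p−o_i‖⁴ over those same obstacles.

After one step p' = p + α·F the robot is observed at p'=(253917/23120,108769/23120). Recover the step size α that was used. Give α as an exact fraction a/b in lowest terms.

F_att = 1/2·(g−p) = 1/2·(-1,-12) = (-0.5000,-6.0000)
o1: d²=485 > ρ²=64 → inactive
o2: d²=106 > ρ²=64 → inactive
o3: d²=34 ≤ ρ²=64; F_rep = 35·(5,3)/34² = (0.1514,0.0908)
o4: d²=289 > ρ²=64 → inactive
F = F_att + ΣF_rep = (-0.3486,-5.9092)
Δp = p'−p = (-0.0174,-0.2955); α = Δx/Fx = (-403/23120) / (-403/1156) = 1/20
check: Δy/Fy = (-6831/23120) / (-6831/1156) = 1/20 ✓

α = 1/20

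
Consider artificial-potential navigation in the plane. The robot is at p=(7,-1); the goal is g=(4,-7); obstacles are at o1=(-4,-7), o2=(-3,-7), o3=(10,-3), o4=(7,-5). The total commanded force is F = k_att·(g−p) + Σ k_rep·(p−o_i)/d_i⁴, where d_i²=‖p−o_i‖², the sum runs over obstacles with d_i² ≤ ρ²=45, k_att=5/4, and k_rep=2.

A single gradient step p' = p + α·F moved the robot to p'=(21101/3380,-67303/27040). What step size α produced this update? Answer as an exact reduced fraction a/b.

α = 1/5

F_att = 5/4·(g−p) = 5/4·(-3,-6) = (-3.7500,-7.5000)
o1: d²=157 > ρ²=45 → inactive
o2: d²=136 > ρ²=45 → inactive
o3: d²=13 ≤ ρ²=45; F_rep = 2·(-3,2)/13² = (-0.0355,0.0237)
o4: d²=16 ≤ ρ²=45; F_rep = 2·(0,4)/16² = (0.0000,0.0312)
F = F_att + ΣF_rep = (-3.7855,-7.4451)
Δp = p'−p = (-0.7571,-1.4890); α = Δx/Fx = (-2559/3380) / (-2559/676) = 1/5
check: Δy/Fy = (-40263/27040) / (-40263/5408) = 1/5 ✓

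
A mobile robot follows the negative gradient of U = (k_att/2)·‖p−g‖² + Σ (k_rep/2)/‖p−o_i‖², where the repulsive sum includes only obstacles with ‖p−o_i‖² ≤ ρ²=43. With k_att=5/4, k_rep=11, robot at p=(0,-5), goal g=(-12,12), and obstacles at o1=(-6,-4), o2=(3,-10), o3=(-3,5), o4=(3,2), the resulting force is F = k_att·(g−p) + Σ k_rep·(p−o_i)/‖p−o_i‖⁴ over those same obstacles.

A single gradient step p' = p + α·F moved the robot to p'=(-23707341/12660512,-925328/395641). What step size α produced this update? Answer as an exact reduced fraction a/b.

α = 1/8

F_att = 5/4·(g−p) = 5/4·(-12,17) = (-15.0000,21.2500)
o1: d²=37 ≤ ρ²=43; F_rep = 11·(6,-1)/37² = (0.0482,-0.0080)
o2: d²=34 ≤ ρ²=43; F_rep = 11·(-3,5)/34² = (-0.0285,0.0476)
o3: d²=109 > ρ²=43 → inactive
o4: d²=58 > ρ²=43 → inactive
F = F_att + ΣF_rep = (-14.9803,21.2895)
Δp = p'−p = (-1.8725,2.6612); α = Δx/Fx = (-23707341/12660512) / (-23707341/1582564) = 1/8
check: Δy/Fy = (1052877/395641) / (8423016/395641) = 1/8 ✓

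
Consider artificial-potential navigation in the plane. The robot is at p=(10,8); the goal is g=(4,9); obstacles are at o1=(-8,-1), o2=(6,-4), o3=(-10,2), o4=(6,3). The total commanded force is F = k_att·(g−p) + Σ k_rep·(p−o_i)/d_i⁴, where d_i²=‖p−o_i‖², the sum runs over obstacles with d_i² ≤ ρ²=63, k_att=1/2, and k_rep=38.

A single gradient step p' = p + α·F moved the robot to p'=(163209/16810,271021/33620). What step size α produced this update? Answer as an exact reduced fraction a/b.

F_att = 1/2·(g−p) = 1/2·(-6,1) = (-3.0000,0.5000)
o1: d²=405 > ρ²=63 → inactive
o2: d²=160 > ρ²=63 → inactive
o3: d²=436 > ρ²=63 → inactive
o4: d²=41 ≤ ρ²=63; F_rep = 38·(4,5)/41² = (0.0904,0.1130)
F = F_att + ΣF_rep = (-2.9096,0.6130)
Δp = p'−p = (-0.2910,0.0613); α = Δx/Fx = (-4891/16810) / (-4891/1681) = 1/10
check: Δy/Fy = (2061/33620) / (2061/3362) = 1/10 ✓

α = 1/10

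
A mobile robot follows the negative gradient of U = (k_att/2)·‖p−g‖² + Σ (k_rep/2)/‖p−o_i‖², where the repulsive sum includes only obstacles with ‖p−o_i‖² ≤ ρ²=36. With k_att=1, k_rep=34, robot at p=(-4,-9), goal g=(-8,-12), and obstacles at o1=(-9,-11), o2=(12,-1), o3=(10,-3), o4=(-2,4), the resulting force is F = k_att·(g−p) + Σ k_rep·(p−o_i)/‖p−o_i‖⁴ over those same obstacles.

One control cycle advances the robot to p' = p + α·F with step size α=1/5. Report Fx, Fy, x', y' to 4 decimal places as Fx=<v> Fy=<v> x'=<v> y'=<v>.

F_att = 1·(g−p) = 1·(-4,-3) = (-4.0000,-3.0000)
o1: d²=29 ≤ ρ²=36; F_rep = 34·(5,2)/29² = (0.2021,0.0809)
o2: d²=320 > ρ²=36 → inactive
o3: d²=232 > ρ²=36 → inactive
o4: d²=173 > ρ²=36 → inactive
F = F_att + ΣF_rep = (-3.7979,-2.9191)
p' = p + 1/5·F = (-4.7596,-9.5838)

Fx=-3.7979 Fy=-2.9191 x'=-4.7596 y'=-9.5838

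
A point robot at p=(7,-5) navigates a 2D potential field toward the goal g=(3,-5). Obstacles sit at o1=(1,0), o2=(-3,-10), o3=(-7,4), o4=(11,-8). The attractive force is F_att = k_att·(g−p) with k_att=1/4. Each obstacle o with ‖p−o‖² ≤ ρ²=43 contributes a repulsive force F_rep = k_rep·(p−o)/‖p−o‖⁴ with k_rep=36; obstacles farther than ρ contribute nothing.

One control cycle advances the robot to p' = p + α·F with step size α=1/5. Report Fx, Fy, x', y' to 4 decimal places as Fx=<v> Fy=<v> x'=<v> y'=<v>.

Fx=-1.2304 Fy=0.1728 x'=6.7539 y'=-4.9654

F_att = 1/4·(g−p) = 1/4·(-4,0) = (-1.0000,0.0000)
o1: d²=61 > ρ²=43 → inactive
o2: d²=125 > ρ²=43 → inactive
o3: d²=277 > ρ²=43 → inactive
o4: d²=25 ≤ ρ²=43; F_rep = 36·(-4,3)/25² = (-0.2304,0.1728)
F = F_att + ΣF_rep = (-1.2304,0.1728)
p' = p + 1/5·F = (6.7539,-4.9654)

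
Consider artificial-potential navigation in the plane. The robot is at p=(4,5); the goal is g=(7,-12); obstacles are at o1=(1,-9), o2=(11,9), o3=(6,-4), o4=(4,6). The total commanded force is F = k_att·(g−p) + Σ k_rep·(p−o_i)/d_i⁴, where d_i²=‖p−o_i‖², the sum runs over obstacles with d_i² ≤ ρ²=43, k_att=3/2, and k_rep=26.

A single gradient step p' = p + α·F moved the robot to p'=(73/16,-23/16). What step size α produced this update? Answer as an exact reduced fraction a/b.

F_att = 3/2·(g−p) = 3/2·(3,-17) = (4.5000,-25.5000)
o1: d²=205 > ρ²=43 → inactive
o2: d²=65 > ρ²=43 → inactive
o3: d²=85 > ρ²=43 → inactive
o4: d²=1 ≤ ρ²=43; F_rep = 26·(0,-1)/1² = (0.0000,-26.0000)
F = F_att + ΣF_rep = (4.5000,-51.5000)
Δp = p'−p = (0.5625,-6.4375); α = Δx/Fx = (9/16) / (9/2) = 1/8
check: Δy/Fy = (-103/16) / (-103/2) = 1/8 ✓

α = 1/8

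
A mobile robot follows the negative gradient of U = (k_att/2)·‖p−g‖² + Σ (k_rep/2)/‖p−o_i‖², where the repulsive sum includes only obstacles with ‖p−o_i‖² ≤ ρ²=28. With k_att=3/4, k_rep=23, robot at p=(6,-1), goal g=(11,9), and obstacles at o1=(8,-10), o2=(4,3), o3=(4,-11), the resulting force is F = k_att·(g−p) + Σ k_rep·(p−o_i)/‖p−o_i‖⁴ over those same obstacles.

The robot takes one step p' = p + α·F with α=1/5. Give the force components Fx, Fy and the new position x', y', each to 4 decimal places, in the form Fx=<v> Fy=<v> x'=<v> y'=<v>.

Fx=3.8650 Fy=7.2700 x'=6.7730 y'=0.4540

F_att = 3/4·(g−p) = 3/4·(5,10) = (3.7500,7.5000)
o1: d²=85 > ρ²=28 → inactive
o2: d²=20 ≤ ρ²=28; F_rep = 23·(2,-4)/20² = (0.1150,-0.2300)
o3: d²=104 > ρ²=28 → inactive
F = F_att + ΣF_rep = (3.8650,7.2700)
p' = p + 1/5·F = (6.7730,0.4540)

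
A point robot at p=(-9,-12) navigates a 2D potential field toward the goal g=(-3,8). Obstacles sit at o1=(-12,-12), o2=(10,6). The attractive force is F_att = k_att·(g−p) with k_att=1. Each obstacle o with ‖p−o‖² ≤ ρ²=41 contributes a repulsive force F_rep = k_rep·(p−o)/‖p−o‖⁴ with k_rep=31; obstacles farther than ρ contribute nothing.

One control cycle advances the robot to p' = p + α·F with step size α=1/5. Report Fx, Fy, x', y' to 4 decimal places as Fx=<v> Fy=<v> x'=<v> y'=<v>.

F_att = 1·(g−p) = 1·(6,20) = (6.0000,20.0000)
o1: d²=9 ≤ ρ²=41; F_rep = 31·(3,0)/9² = (1.1481,0.0000)
o2: d²=685 > ρ²=41 → inactive
F = F_att + ΣF_rep = (7.1481,20.0000)
p' = p + 1/5·F = (-7.5704,-8.0000)

Fx=7.1481 Fy=20.0000 x'=-7.5704 y'=-8.0000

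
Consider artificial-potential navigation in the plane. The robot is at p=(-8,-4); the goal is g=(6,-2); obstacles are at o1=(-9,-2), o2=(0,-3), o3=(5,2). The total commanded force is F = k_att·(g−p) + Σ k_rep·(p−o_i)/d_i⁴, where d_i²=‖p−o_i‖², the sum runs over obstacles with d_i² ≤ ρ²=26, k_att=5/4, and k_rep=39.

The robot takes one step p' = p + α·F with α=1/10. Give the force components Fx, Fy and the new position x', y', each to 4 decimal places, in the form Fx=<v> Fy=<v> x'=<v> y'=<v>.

F_att = 5/4·(g−p) = 5/4·(14,2) = (17.5000,2.5000)
o1: d²=5 ≤ ρ²=26; F_rep = 39·(1,-2)/5² = (1.5600,-3.1200)
o2: d²=65 > ρ²=26 → inactive
o3: d²=205 > ρ²=26 → inactive
F = F_att + ΣF_rep = (19.0600,-0.6200)
p' = p + 1/10·F = (-6.0940,-4.0620)

Fx=19.0600 Fy=-0.6200 x'=-6.0940 y'=-4.0620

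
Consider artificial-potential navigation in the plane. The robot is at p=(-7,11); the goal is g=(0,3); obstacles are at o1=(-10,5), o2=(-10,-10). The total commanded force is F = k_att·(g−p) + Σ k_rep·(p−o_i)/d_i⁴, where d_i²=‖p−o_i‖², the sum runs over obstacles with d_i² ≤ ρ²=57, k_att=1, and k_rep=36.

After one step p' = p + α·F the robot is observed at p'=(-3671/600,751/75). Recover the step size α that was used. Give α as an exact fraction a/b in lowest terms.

F_att = 1·(g−p) = 1·(7,-8) = (7.0000,-8.0000)
o1: d²=45 ≤ ρ²=57; F_rep = 36·(3,6)/45² = (0.0533,0.1067)
o2: d²=450 > ρ²=57 → inactive
F = F_att + ΣF_rep = (7.0533,-7.8933)
Δp = p'−p = (0.8817,-0.9867); α = Δx/Fx = (529/600) / (529/75) = 1/8
check: Δy/Fy = (-74/75) / (-592/75) = 1/8 ✓

α = 1/8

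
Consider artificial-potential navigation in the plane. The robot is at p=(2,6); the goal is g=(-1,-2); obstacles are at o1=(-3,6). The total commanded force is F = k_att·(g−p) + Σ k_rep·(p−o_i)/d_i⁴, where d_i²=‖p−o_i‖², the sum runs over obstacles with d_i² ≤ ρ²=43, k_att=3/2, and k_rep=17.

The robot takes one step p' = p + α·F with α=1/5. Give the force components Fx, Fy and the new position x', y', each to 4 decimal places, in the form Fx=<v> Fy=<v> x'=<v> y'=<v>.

Fx=-4.3640 Fy=-12.0000 x'=1.1272 y'=3.6000

F_att = 3/2·(g−p) = 3/2·(-3,-8) = (-4.5000,-12.0000)
o1: d²=25 ≤ ρ²=43; F_rep = 17·(5,0)/25² = (0.1360,0.0000)
F = F_att + ΣF_rep = (-4.3640,-12.0000)
p' = p + 1/5·F = (1.1272,3.6000)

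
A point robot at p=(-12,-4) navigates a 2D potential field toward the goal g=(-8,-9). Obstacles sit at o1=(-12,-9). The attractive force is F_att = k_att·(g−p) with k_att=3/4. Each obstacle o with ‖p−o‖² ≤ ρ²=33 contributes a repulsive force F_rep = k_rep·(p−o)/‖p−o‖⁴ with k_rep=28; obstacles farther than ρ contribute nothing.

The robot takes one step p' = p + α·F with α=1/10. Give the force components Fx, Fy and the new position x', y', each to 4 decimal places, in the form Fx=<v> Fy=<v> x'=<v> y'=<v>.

F_att = 3/4·(g−p) = 3/4·(4,-5) = (3.0000,-3.7500)
o1: d²=25 ≤ ρ²=33; F_rep = 28·(0,5)/25² = (0.0000,0.2240)
F = F_att + ΣF_rep = (3.0000,-3.5260)
p' = p + 1/10·F = (-11.7000,-4.3526)

Fx=3.0000 Fy=-3.5260 x'=-11.7000 y'=-4.3526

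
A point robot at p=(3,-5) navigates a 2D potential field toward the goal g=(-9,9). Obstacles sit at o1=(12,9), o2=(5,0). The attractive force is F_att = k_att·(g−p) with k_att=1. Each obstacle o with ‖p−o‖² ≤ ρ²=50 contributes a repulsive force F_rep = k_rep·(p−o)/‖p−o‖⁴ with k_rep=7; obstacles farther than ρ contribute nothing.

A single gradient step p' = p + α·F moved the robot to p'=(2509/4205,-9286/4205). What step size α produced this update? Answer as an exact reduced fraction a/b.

F_att = 1·(g−p) = 1·(-12,14) = (-12.0000,14.0000)
o1: d²=277 > ρ²=50 → inactive
o2: d²=29 ≤ ρ²=50; F_rep = 7·(-2,-5)/29² = (-0.0166,-0.0416)
F = F_att + ΣF_rep = (-12.0166,13.9584)
Δp = p'−p = (-2.4033,2.7917); α = Δx/Fx = (-10106/4205) / (-10106/841) = 1/5
check: Δy/Fy = (11739/4205) / (11739/841) = 1/5 ✓

α = 1/5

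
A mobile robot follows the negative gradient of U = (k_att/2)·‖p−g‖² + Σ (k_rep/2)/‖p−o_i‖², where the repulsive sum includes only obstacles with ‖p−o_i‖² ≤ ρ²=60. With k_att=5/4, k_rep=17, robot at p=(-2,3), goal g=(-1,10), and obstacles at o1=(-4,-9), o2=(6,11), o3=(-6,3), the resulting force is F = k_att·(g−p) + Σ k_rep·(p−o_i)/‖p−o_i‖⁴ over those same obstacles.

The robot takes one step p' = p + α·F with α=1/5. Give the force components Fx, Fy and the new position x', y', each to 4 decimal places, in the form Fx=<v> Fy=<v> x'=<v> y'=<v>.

Fx=1.5156 Fy=8.7500 x'=-1.6969 y'=4.7500

F_att = 5/4·(g−p) = 5/4·(1,7) = (1.2500,8.7500)
o1: d²=148 > ρ²=60 → inactive
o2: d²=128 > ρ²=60 → inactive
o3: d²=16 ≤ ρ²=60; F_rep = 17·(4,0)/16² = (0.2656,0.0000)
F = F_att + ΣF_rep = (1.5156,8.7500)
p' = p + 1/5·F = (-1.6969,4.7500)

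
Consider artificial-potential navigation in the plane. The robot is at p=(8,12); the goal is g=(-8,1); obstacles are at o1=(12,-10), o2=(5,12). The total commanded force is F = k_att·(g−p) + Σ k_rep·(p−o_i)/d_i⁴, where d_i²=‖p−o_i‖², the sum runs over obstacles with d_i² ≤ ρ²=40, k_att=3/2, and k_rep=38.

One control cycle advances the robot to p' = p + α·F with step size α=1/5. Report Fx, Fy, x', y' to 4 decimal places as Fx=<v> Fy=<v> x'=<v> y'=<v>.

Fx=-22.5926 Fy=-16.5000 x'=3.4815 y'=8.7000

F_att = 3/2·(g−p) = 3/2·(-16,-11) = (-24.0000,-16.5000)
o1: d²=500 > ρ²=40 → inactive
o2: d²=9 ≤ ρ²=40; F_rep = 38·(3,0)/9² = (1.4074,0.0000)
F = F_att + ΣF_rep = (-22.5926,-16.5000)
p' = p + 1/5·F = (3.4815,8.7000)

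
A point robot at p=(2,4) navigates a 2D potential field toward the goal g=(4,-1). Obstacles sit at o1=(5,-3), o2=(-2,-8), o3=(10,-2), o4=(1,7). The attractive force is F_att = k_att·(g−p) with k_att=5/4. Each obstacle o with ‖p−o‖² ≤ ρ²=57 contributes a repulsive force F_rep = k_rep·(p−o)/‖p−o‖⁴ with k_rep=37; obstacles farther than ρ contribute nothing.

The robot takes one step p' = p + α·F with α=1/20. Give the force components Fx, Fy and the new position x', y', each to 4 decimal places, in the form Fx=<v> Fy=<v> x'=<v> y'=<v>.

F_att = 5/4·(g−p) = 5/4·(2,-5) = (2.5000,-6.2500)
o1: d²=58 > ρ²=57 → inactive
o2: d²=160 > ρ²=57 → inactive
o3: d²=100 > ρ²=57 → inactive
o4: d²=10 ≤ ρ²=57; F_rep = 37·(1,-3)/10² = (0.3700,-1.1100)
F = F_att + ΣF_rep = (2.8700,-7.3600)
p' = p + 1/20·F = (2.1435,3.6320)

Fx=2.8700 Fy=-7.3600 x'=2.1435 y'=3.6320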